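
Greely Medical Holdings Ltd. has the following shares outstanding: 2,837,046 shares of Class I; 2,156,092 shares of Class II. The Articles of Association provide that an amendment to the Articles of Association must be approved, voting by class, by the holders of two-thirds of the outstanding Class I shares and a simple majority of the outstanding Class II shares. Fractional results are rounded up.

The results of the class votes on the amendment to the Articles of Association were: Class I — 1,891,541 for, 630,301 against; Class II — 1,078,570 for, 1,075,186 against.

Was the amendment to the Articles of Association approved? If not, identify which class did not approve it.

Approved — every class gave the required vote.

Class I: 2/3 of 2837046 = 1891364; 1,891,364 required, 1,891,541 in favor — approved.
Class II: a majority of 2156092 is 1078047; 1,078,047 required, 1,078,570 in favor — approved.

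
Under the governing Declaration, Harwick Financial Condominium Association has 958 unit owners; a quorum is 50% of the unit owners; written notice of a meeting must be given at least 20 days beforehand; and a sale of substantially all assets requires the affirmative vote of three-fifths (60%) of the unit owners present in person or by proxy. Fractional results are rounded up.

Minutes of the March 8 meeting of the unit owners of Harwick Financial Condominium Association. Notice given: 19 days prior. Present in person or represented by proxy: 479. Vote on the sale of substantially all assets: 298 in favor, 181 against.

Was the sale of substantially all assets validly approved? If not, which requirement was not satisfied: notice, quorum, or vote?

Notice: 19 days given; 20 required. Not satisfied.
Quorum: 50% of 958 = 479; 479 present. Satisfied.
Vote: requires three-fifths of those present (479); 3/5 of 479 = 287.40, rounded up to 288, so 288 needed; 298 in favor. Satisfied.

Invalid — notice requirement not satisfied.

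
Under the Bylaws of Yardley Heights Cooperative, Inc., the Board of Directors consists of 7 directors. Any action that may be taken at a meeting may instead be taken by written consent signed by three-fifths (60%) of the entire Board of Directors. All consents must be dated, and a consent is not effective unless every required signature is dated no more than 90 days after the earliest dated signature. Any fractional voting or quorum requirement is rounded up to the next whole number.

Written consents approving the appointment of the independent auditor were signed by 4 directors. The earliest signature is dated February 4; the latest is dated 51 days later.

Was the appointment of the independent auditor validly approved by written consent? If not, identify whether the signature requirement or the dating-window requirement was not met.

Signatures required: three-fifths (60%) of 7 — 3/5 of 7 = 4.20, rounded up to 5, so 5 needed; 4 signed. Insufficient.
Dating window: the latest signature is 51 days after the earliest; the limit is 90 days. Within the window.

Not effective — insufficient signatures.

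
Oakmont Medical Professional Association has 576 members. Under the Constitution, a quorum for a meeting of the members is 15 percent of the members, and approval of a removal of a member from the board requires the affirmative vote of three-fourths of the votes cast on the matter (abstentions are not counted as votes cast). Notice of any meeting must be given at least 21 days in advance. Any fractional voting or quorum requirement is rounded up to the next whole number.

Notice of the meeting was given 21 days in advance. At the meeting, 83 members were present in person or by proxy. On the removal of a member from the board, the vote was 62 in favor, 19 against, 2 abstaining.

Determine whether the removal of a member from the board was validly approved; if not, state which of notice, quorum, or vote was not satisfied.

Invalid — quorum requirement not satisfied.

Notice: 21 days given; 21 required. Satisfied.
Quorum: 15% of 576 = 86.40, rounded up to 87; 83 present. Not satisfied.
Vote: requires three-fourths of the votes cast (83 − 2 abstaining = 81); 3/4 of 81 = 60.75, rounded up to 61, so 61 needed; 62 in favor. Satisfied.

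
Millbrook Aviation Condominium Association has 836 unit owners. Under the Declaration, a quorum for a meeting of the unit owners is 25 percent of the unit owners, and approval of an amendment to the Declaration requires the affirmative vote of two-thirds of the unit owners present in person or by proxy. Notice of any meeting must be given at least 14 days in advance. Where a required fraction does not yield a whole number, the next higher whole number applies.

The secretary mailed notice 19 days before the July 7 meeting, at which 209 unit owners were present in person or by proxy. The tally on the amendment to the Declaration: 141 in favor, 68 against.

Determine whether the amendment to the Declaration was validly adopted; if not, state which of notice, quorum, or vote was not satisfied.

Valid — all requirements satisfied.

Notice: 19 days given; 14 required. Satisfied.
Quorum: 25% of 836 = 209; 209 present. Satisfied.
Vote: requires two-thirds of those present (209); 2/3 of 209 = 139.33, rounded up to 140, so 140 needed; 141 in favor. Satisfied.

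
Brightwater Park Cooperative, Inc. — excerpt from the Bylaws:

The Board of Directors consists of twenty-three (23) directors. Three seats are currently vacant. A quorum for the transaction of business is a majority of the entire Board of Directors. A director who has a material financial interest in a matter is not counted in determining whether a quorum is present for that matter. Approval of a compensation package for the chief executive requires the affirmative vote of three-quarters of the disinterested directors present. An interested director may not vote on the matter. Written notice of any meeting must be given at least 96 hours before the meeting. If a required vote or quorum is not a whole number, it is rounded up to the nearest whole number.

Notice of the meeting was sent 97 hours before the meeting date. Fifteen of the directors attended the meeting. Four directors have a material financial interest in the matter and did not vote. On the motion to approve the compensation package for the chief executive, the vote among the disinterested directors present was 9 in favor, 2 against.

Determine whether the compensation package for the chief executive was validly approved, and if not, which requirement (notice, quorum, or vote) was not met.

Notice: 97 hours given; 96 required (97 ≥ 96). Satisfied.
Quorum: 15 present, but the 4 interested directors do not count, leaving 11. Quorum is 12. Not satisfied.
Vote: the compensation package for the chief executive requires three-fourths of the disinterested directors present (15 − 4 = 11). 3/4 of 11 = 8.25, rounded up to 9, so 9 affirmative votes are needed; 9 voted in favor. Satisfied. (Moot — without a quorum no business can be validly transacted.)

Invalid — quorum requirement not satisfied.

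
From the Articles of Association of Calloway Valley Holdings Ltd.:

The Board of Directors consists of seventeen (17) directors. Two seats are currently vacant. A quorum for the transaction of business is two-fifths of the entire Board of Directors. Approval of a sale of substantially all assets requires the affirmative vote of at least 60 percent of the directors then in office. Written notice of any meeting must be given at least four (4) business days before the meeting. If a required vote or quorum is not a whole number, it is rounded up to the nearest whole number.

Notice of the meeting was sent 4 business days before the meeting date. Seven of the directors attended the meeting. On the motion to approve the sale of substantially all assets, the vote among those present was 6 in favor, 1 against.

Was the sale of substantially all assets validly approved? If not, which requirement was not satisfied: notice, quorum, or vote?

Invalid — vote requirement not satisfied.

Notice: 4 business days given; 4 required (4 ≥ 4). Satisfied.
Quorum: 7 present; quorum is 7. Satisfied.
Vote: the sale of substantially all assets requires three-fifths of the directors then in office (15). 3/5 of 15 = 9, so 9 affirmative votes are needed; 6 voted in favor. Not satisfied.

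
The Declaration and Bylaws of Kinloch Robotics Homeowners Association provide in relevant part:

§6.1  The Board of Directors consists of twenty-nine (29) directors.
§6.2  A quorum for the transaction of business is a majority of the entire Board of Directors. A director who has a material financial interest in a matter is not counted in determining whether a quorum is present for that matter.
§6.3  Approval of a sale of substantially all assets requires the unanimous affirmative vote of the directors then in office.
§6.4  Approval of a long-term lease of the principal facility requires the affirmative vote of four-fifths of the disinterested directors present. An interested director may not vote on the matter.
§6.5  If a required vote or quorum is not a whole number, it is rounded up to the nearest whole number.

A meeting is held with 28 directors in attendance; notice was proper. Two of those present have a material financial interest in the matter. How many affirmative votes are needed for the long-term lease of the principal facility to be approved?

21

The long-term lease of the principal facility requires four-fifths of the disinterested directors present (28 − 2 = 26).
4/5 of 26 = 20.80, rounded up to 21.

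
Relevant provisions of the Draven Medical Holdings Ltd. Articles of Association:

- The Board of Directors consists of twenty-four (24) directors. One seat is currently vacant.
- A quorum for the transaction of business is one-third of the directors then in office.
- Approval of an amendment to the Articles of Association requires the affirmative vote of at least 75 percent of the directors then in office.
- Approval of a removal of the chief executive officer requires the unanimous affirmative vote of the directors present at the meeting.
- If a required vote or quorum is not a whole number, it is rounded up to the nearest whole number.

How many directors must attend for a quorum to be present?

8

1/3 of 23 = 7.67, rounded up to 8.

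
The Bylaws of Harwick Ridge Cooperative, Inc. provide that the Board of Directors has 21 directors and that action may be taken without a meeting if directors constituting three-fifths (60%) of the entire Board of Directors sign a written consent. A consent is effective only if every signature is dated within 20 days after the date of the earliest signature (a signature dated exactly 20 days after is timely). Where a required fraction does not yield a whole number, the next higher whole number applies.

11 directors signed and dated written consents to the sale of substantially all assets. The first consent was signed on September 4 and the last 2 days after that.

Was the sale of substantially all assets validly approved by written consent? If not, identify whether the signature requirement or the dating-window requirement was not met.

Signatures required: three-fifths (60%) of 21 — 3/5 of 21 = 12.60, rounded up to 13, so 13 needed; 11 signed. Insufficient.
Dating window: the latest signature is 2 days after the earliest; the limit is 20 days. Within the window.

Not effective — insufficient signatures.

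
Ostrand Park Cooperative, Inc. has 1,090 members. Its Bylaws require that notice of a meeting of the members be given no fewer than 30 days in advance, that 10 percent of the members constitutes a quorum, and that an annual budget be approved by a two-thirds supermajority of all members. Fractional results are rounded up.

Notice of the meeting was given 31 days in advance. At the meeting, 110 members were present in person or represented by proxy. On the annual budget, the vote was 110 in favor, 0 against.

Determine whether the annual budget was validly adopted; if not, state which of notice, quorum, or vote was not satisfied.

Invalid — vote requirement not satisfied.

Notice: 31 days given; 30 required. Satisfied.
Quorum: 10% of 1,090 = 109; 110 present. Satisfied.
Vote: requires two-thirds of all members (1,090); 2/3 of 1090 = 726.67, rounded up to 727, so 727 needed; 110 in favor. Not satisfied.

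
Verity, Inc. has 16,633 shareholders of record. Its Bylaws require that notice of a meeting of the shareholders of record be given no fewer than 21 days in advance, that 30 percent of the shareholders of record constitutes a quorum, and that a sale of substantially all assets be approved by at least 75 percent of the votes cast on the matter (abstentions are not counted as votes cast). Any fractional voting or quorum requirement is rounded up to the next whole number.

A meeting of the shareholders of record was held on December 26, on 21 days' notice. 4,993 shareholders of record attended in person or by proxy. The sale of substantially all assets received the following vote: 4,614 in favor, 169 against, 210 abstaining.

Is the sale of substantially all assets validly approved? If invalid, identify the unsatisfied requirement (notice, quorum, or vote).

Valid — all requirements satisfied.

Notice: 21 days given; 21 required. Satisfied.
Quorum: 30% of 16,633 = 4,989.90, rounded up to 4,990; 4,993 present. Satisfied.
Vote: requires three-fourths of the votes cast (4,993 − 210 abstaining = 4,783); 3/4 of 4783 = 3587.25, rounded up to 3588, so 3,588 needed; 4,614 in favor. Satisfied.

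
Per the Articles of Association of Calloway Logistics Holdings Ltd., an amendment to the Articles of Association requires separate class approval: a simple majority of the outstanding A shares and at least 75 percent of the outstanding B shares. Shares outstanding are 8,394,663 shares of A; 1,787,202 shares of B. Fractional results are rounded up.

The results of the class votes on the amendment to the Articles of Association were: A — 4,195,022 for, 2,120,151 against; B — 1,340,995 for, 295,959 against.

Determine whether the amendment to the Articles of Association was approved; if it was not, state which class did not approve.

Not approved — the A shares did not give the required vote.

A: a majority of 8394663 is 4197332; 4,197,332 required, 4,195,022 in favor — not approved.
B: 3/4 of 1787202 = 1340401.50, rounded up to 1340402; 1,340,402 required, 1,340,995 in favor — approved.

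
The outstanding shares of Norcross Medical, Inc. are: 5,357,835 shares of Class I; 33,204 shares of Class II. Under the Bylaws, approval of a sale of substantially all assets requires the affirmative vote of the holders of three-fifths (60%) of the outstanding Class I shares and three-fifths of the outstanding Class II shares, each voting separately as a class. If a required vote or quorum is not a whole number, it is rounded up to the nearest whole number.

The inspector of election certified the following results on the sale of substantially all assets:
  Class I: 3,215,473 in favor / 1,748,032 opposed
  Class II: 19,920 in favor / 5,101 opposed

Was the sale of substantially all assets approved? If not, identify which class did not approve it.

Class I: 3/5 of 5357835 = 3214701; 3,214,701 required, 3,215,473 in favor — approved.
Class II: 3/5 of 33204 = 19922.40, rounded up to 19923; 19,923 required, 19,920 in favor — not approved.

Not approved — the Class II shares did not give the required vote.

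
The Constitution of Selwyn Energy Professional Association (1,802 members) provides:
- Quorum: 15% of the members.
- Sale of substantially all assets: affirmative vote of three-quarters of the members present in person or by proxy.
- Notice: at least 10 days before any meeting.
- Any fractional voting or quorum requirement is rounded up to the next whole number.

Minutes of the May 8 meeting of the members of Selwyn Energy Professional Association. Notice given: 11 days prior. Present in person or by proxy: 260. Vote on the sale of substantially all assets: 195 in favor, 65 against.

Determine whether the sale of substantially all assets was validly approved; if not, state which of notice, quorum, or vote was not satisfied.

Invalid — quorum requirement not satisfied.

Notice: 11 days given; 10 required. Satisfied.
Quorum: 15% of 1,802 = 270.30, rounded up to 271; 260 present. Not satisfied.
Vote: requires three-fourths of those present (260); 3/4 of 260 = 195, so 195 needed; 195 in favor. Satisfied.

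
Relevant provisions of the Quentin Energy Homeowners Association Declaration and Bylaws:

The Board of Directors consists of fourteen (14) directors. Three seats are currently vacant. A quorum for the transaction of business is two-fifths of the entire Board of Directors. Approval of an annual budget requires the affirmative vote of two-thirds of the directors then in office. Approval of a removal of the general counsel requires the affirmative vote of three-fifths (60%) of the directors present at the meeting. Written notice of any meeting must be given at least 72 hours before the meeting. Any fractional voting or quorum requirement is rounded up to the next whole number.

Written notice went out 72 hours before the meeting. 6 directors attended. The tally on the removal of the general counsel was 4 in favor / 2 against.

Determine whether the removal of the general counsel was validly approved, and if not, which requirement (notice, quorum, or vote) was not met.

Notice: 72 hours given; 72 required (72 ≥ 72). Satisfied.
Quorum: 6 present; quorum is 6. Satisfied.
Vote: the removal of the general counsel requires three-fifths of the directors present (6). 3/5 of 6 = 3.60, rounded up to 4, so 4 affirmative votes are needed; 4 voted in favor. Satisfied.

Valid — all requirements satisfied.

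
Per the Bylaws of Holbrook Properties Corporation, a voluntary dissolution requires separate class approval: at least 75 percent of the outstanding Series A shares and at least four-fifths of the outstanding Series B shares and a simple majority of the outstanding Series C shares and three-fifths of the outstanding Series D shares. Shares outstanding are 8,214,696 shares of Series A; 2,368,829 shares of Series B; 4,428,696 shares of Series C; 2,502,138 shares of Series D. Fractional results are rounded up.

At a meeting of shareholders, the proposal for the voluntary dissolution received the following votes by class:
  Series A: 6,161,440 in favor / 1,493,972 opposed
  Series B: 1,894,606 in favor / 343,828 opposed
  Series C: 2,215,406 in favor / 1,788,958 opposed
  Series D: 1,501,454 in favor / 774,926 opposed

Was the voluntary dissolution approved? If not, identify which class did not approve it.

Series A: 3/4 of 8214696 = 6161022; 6,161,022 required, 6,161,440 in favor — approved.
Series B: 4/5 of 2368829 = 1895063.20, rounded up to 1895064; 1,895,064 required, 1,894,606 in favor — not approved.
Series C: a majority of 4428696 is 2214349; 2,214,349 required, 2,215,406 in favor — approved.
Series D: 3/5 of 2502138 = 1501282.80, rounded up to 1501283; 1,501,283 required, 1,501,454 in favor — approved.

Not approved — the Series B shares did not give the required vote.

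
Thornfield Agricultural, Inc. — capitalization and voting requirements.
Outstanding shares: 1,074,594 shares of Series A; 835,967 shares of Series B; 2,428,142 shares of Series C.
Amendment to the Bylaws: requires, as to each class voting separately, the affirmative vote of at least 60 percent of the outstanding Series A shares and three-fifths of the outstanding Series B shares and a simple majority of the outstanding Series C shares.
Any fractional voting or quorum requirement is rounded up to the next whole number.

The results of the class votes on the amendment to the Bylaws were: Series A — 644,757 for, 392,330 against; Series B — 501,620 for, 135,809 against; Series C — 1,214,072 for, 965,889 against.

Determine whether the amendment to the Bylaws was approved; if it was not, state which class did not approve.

Series A: 3/5 of 1074594 = 644756.40, rounded up to 644757; 644,757 required, 644,757 in favor — approved.
Series B: 3/5 of 835967 = 501580.20, rounded up to 501581; 501,581 required, 501,620 in favor — approved.
Series C: a majority of 2428142 is 1214072; 1,214,072 required, 1,214,072 in favor — approved.

Approved — every class gave the required vote.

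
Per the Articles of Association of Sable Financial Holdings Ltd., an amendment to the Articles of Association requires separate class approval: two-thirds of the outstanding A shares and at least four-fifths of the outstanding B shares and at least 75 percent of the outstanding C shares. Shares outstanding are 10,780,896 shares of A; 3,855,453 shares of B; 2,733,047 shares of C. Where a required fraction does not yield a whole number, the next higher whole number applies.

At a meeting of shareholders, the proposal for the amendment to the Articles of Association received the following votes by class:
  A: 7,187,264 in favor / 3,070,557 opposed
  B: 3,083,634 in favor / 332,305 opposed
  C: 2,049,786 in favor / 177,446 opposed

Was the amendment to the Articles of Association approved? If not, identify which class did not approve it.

A: 2/3 of 10780896 = 7187264; 7,187,264 required, 7,187,264 in favor — approved.
B: 4/5 of 3855453 = 3084362.40, rounded up to 3084363; 3,084,363 required, 3,083,634 in favor — not approved.
C: 3/4 of 2733047 = 2049785.25, rounded up to 2049786; 2,049,786 required, 2,049,786 in favor — approved.

Not approved — the B shares did not give the required vote.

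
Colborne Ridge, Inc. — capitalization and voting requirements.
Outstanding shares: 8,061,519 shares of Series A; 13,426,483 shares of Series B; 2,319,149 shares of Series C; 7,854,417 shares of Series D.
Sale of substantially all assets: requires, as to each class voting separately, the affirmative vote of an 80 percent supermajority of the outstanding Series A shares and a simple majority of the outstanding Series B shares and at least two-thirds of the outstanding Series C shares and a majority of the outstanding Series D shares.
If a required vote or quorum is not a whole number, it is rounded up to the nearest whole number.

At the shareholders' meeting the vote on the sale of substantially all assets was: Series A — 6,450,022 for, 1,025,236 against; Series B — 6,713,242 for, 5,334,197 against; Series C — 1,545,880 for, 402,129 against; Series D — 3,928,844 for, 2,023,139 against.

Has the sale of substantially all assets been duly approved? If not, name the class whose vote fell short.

Series A: 4/5 of 8061519 = 6449215.20, rounded up to 6449216; 6,449,216 required, 6,450,022 in favor — approved.
Series B: a majority of 13426483 is 6713242; 6,713,242 required, 6,713,242 in favor — approved.
Series C: 2/3 of 2319149 = 1546099.33, rounded up to 1546100; 1,546,100 required, 1,545,880 in favor — not approved.
Series D: a majority of 7854417 is 3927209; 3,927,209 required, 3,928,844 in favor — approved.

Not approved — the Series C shares did not give the required vote.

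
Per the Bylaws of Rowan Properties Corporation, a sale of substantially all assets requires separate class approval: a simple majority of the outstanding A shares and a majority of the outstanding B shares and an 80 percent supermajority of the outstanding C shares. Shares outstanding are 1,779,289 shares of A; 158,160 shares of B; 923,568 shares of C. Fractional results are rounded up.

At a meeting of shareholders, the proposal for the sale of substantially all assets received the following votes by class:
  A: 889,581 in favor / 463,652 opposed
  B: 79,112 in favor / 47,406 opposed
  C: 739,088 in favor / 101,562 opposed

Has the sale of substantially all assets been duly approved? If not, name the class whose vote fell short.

A: a majority of 1779289 is 889645; 889,645 required, 889,581 in favor — not approved.
B: a majority of 158160 is 79081; 79,081 required, 79,112 in favor — approved.
C: 4/5 of 923568 = 738854.40, rounded up to 738855; 738,855 required, 739,088 in favor — approved.

Not approved — the A shares did not give the required vote.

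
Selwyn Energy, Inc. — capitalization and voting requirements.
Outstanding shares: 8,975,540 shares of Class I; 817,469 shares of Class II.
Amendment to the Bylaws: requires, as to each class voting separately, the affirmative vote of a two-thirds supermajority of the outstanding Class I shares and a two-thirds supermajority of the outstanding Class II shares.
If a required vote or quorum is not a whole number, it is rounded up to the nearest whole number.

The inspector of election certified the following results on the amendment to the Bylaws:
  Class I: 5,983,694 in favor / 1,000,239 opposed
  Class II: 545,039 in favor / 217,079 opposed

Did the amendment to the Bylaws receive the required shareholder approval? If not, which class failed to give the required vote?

Class I: 2/3 of 8975540 = 5983693.33, rounded up to 5983694; 5,983,694 required, 5,983,694 in favor — approved.
Class II: 2/3 of 817469 = 544979.33, rounded up to 544980; 544,980 required, 545,039 in favor — approved.

Approved — every class gave the required vote.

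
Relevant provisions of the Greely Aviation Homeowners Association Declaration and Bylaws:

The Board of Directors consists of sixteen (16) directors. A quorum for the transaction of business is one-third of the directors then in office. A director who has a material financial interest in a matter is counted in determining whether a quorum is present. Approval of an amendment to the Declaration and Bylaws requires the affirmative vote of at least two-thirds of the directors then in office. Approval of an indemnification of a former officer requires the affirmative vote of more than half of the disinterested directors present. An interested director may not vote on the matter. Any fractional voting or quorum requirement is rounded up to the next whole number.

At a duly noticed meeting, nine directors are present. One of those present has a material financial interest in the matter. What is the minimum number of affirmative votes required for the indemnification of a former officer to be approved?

The indemnification of a former officer requires a majority of the disinterested directors present (9 − 1 = 8).
A majority of 8 is 5.

5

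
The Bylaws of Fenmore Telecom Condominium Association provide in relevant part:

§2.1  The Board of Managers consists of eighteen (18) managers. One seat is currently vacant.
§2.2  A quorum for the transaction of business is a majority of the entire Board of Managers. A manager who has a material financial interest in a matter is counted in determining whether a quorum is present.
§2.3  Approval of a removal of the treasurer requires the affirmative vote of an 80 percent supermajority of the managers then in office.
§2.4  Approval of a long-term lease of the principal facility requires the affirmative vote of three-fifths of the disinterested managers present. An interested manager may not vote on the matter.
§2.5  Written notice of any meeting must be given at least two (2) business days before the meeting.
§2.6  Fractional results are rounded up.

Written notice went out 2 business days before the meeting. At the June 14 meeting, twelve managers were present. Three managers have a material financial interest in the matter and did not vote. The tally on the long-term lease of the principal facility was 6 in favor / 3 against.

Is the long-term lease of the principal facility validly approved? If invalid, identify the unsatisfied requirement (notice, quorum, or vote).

Valid — all requirements satisfied.

Notice: 2 business days given; 2 required (2 ≥ 2). Satisfied.
Quorum: 12 present (interested managers count toward quorum); quorum is 10. Satisfied.
Vote: the long-term lease of the principal facility requires three-fifths of the disinterested managers present (12 − 3 = 9). 3/5 of 9 = 5.40, rounded up to 6, so 6 affirmative votes are needed; 6 voted in favor. Satisfied.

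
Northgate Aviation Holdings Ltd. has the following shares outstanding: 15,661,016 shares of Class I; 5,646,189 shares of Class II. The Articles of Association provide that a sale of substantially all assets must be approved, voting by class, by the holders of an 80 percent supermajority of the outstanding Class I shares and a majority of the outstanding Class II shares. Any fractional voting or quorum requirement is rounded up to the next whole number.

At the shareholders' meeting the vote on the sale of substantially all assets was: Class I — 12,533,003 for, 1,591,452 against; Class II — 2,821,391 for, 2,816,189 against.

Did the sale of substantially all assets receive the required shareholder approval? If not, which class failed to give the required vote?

Not approved — the Class II shares did not give the required vote.

Class I: 4/5 of 15661016 = 12528812.80, rounded up to 12528813; 12,528,813 required, 12,533,003 in favor — approved.
Class II: a majority of 5646189 is 2823095; 2,823,095 required, 2,821,391 in favor — not approved.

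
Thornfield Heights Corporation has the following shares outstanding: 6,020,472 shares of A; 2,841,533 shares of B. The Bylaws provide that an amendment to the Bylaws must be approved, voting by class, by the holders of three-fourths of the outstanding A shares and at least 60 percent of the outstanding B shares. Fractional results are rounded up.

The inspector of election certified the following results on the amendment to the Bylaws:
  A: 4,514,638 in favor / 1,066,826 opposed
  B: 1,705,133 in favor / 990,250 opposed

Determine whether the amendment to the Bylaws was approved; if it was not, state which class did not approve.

Not approved — the A shares did not give the required vote.

A: 3/4 of 6020472 = 4515354; 4,515,354 required, 4,514,638 in favor — not approved.
B: 3/5 of 2841533 = 1704919.80, rounded up to 1704920; 1,704,920 required, 1,705,133 in favor — approved.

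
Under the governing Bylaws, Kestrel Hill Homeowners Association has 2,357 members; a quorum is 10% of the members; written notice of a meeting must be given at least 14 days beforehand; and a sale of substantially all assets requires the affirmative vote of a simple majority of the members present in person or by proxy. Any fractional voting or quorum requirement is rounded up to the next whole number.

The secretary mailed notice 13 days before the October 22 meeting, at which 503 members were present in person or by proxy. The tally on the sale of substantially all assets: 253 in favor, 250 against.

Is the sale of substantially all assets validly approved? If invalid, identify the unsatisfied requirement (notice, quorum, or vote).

Notice: 13 days given; 14 required. Not satisfied.
Quorum: 10% of 2,357 = 235.70, rounded up to 236; 503 present. Satisfied.
Vote: requires a majority of those present (503); a majority of 503 is 252, so 252 needed; 253 in favor. Satisfied.

Invalid — notice requirement not satisfied.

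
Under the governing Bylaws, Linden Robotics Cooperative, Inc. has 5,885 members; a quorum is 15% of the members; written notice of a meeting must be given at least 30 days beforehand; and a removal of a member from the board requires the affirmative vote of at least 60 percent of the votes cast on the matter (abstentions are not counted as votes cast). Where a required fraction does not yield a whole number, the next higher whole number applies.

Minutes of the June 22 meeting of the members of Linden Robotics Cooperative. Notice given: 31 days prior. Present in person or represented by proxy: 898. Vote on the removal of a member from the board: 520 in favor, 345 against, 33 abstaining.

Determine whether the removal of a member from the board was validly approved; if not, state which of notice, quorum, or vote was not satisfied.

Notice: 31 days given; 30 required. Satisfied.
Quorum: 15% of 5,885 = 882.75, rounded up to 883; 898 present. Satisfied.
Vote: requires three-fifths of the votes cast (898 − 33 abstaining = 865); 3/5 of 865 = 519, so 519 needed; 520 in favor. Satisfied.

Valid — all requirements satisfied.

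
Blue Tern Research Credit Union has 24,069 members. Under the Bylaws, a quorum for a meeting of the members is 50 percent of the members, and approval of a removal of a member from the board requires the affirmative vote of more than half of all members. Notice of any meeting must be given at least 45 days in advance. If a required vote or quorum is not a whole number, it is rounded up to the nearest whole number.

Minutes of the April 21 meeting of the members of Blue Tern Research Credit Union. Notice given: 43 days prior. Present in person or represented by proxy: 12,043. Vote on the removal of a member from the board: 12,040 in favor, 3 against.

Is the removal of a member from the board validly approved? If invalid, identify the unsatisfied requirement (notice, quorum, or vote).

Notice: 43 days given; 45 required. Not satisfied.
Quorum: 50% of 24,069 = 12,034.50, rounded up to 12,035; 12,043 present. Satisfied.
Vote: requires a majority of all members (24,069); a majority of 24069 is 12035, so 12,035 needed; 12,040 in favor. Satisfied.

Invalid — notice requirement not satisfied.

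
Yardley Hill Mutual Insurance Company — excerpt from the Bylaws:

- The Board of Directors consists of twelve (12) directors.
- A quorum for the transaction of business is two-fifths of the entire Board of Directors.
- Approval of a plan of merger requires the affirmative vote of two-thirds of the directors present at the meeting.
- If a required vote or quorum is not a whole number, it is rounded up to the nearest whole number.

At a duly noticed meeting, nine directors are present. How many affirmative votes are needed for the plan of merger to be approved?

6

The plan of merger requires two-thirds of the directors present (9).
2/3 of 9 = 6.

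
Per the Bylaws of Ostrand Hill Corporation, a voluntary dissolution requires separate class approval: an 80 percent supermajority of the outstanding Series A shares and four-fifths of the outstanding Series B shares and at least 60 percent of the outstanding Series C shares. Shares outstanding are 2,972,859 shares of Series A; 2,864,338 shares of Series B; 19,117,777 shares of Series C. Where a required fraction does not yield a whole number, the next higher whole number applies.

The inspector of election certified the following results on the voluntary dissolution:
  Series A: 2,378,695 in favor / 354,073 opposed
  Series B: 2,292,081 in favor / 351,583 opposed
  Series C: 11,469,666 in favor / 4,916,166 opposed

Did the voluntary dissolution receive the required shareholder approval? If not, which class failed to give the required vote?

Not approved — the Series C shares did not give the required vote.

Series A: 4/5 of 2972859 = 2378287.20, rounded up to 2378288; 2,378,288 required, 2,378,695 in favor — approved.
Series B: 4/5 of 2864338 = 2291470.40, rounded up to 2291471; 2,291,471 required, 2,292,081 in favor — approved.
Series C: 3/5 of 19117777 = 11470666.20, rounded up to 11470667; 11,470,667 required, 11,469,666 in favor — not approved.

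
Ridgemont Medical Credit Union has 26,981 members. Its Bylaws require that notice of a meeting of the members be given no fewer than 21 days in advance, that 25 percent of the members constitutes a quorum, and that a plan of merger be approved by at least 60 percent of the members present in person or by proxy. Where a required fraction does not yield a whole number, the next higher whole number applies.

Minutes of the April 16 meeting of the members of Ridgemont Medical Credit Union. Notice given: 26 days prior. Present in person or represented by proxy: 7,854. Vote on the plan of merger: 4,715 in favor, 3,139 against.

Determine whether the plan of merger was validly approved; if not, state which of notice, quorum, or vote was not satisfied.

Valid — all requirements satisfied.

Notice: 26 days given; 21 required. Satisfied.
Quorum: 25% of 26,981 = 6,745.25, rounded up to 6,746; 7,854 present. Satisfied.
Vote: requires three-fifths of those present (7,854); 3/5 of 7854 = 4712.40, rounded up to 4713, so 4,713 needed; 4,715 in favor. Satisfied.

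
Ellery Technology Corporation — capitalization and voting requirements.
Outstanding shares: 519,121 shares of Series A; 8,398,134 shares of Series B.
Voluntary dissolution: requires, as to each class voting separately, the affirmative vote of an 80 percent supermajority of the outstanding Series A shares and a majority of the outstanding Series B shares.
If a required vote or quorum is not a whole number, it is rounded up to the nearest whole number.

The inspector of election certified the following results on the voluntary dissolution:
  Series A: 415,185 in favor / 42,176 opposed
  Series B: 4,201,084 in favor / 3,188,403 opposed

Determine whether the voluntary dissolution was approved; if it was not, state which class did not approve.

Series A: 4/5 of 519121 = 415296.80, rounded up to 415297; 415,297 required, 415,185 in favor — not approved.
Series B: a majority of 8398134 is 4199068; 4,199,068 required, 4,201,084 in favor — approved.

Not approved — the Series A shares did not give the required vote.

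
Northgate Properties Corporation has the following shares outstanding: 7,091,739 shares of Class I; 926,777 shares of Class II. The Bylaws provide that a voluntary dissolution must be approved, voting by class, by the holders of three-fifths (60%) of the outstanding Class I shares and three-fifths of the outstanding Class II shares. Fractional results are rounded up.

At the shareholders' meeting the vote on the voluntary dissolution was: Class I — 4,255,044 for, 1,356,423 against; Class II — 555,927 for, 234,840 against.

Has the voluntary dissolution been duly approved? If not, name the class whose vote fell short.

Class I: 3/5 of 7091739 = 4255043.40, rounded up to 4255044; 4,255,044 required, 4,255,044 in favor — approved.
Class II: 3/5 of 926777 = 556066.20, rounded up to 556067; 556,067 required, 555,927 in favor — not approved.

Not approved — the Class II shares did not give the required vote.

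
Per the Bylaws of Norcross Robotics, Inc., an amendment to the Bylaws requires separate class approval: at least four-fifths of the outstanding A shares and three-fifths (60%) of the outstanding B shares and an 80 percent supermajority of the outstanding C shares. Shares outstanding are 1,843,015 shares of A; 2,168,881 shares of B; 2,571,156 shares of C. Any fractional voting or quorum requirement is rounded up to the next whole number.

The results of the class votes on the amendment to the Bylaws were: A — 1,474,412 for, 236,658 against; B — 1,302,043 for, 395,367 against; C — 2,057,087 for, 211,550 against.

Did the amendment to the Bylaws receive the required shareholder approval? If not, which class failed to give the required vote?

A: 4/5 of 1843015 = 1474412; 1,474,412 required, 1,474,412 in favor — approved.
B: 3/5 of 2168881 = 1301328.60, rounded up to 1301329; 1,301,329 required, 1,302,043 in favor — approved.
C: 4/5 of 2571156 = 2056924.80, rounded up to 2056925; 2,056,925 required, 2,057,087 in favor — approved.

Approved — every class gave the required vote.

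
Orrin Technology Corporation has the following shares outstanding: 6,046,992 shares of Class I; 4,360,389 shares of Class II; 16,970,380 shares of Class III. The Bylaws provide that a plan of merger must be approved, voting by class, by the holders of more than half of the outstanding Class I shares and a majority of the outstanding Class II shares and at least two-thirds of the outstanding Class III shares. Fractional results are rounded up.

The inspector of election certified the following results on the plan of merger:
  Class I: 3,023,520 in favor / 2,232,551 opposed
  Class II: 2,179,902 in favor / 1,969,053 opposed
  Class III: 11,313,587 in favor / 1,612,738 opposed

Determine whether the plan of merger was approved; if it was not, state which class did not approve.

Class I: a majority of 6046992 is 3023497; 3,023,497 required, 3,023,520 in favor — approved.
Class II: a majority of 4360389 is 2180195; 2,180,195 required, 2,179,902 in favor — not approved.
Class III: 2/3 of 16970380 = 11313586.67, rounded up to 11313587; 11,313,587 required, 11,313,587 in favor — approved.

Not approved — the Class II shares did not give the required vote.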